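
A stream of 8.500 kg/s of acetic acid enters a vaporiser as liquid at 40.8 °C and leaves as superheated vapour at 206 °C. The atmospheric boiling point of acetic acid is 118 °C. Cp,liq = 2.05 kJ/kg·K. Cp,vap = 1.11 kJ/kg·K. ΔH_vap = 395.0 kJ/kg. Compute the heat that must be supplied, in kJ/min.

Q = 332000 kJ/min

liquid 40.8→118 °C: 158.26 kJ/kg
vaporisation at 118 °C: 395 kJ/kg
vapour 118→206 °C: 97.68 kJ/kg
Δh = 158.26 + 395 + 97.68 = 650.94 kJ/kg
Q = ṁ·Δh = 8.500 kg/s × 650.94 kJ/kg = 5533 kJ/s
|Q| = 5533 kW = 331980 kJ/min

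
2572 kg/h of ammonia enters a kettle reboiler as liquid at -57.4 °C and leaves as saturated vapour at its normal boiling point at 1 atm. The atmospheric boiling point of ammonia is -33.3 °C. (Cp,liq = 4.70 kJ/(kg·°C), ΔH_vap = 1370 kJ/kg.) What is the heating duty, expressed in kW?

liquid -57.4→-33.3 °C: 113.27 kJ/kg
vaporisation at -33.3 °C: 1370 kJ/kg
Δh = 113.27 + 1370 = 1483.3 kJ/kg
Q = ṁ·Δh = 2572 kg/h × 1483.3 kJ/kg = 3.815e+06 kJ/h
|Q| = 1059.7 kW

Q = 1060 kW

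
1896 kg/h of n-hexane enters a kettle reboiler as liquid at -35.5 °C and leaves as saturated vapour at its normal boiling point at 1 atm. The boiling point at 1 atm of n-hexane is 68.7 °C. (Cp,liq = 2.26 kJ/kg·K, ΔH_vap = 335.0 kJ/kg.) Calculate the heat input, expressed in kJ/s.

Q = 300 kJ/s

liquid -35.5→68.7 °C: 235.49 kJ/kg
vaporisation at 68.7 °C: 335 kJ/kg
Δh = 235.49 + 335 = 570.49 kJ/kg
Q = ṁ·Δh = 1896 kg/h × 570.49 kJ/kg = 1.0817e+06 kJ/h
|Q| = 300.46 kW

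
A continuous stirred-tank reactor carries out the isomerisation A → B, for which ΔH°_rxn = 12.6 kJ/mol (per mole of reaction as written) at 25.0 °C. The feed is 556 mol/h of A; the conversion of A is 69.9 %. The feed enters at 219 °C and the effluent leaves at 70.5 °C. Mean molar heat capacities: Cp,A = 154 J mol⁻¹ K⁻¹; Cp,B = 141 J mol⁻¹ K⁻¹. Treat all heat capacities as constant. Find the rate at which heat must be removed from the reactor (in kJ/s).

Extent of reaction ξ = 0.699 × 556 = 388.64 mol/h
Reaction term: ξ·ΔH°_rxn = 388.64 × 12.6 = 4896.9 kJ/h
Sensible, feed 219→25 °C: -16611 kJ/h
Outlet flows (mol/h): A 167.36, B 388.64
Sensible, products 25→70.5 °C: 3666 kJ/h
Q = ΔH = -8048.1 kJ/h = -2.2356 kW
Heat removed = 2.2356 kJ/s

Q_out = 2.24 kJ/s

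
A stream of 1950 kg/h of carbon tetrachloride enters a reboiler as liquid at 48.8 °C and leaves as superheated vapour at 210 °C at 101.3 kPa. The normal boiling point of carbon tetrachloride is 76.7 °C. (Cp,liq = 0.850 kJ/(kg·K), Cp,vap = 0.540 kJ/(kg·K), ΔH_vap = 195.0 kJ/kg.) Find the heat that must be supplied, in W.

liquid 48.8→76.7 °C: 23.715 kJ/kg
vaporisation at 76.7 °C: 195 kJ/kg
vapour 76.7→210 °C: 71.982 kJ/kg
Δh = 23.715 + 195 + 71.982 = 290.7 kJ/kg
Q = ṁ·Δh = 1950 kg/h × 290.7 kJ/kg = 566860 kJ/h
|Q| = 157.46 kW = 157460 W

Q = 157000 W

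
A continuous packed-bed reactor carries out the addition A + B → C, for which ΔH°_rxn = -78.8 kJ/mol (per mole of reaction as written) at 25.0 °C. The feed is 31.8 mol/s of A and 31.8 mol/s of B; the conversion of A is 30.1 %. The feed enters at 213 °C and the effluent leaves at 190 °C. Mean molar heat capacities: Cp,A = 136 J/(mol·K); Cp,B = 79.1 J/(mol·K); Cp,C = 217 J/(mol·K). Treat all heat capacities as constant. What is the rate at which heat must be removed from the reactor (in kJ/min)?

Q_out = 54500 kJ/min

Extent of reaction ξ = 0.301 × 31.8 = 9.5718 mol/s
Reaction term: ξ·ΔH°_rxn = 9.5718 × -78.8 = -754.26 kJ/s
Sensible, feed 213→25 °C: -1286 kJ/s
Outlet flows (mol/s): A 22.228, B 22.228, C 9.5718
Sensible, products 25→190 °C: 1131.6 kJ/s
Q = ΔH = -908.58 kJ/s = -908.58 kW
Heat removed = 54515 kJ/min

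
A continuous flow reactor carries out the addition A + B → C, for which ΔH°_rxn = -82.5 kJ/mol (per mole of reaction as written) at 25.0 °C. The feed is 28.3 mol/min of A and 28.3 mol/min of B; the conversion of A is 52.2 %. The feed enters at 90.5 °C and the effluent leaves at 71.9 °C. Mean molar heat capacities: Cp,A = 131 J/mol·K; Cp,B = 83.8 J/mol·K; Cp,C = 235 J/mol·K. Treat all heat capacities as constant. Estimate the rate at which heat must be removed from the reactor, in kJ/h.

Extent of reaction ξ = 0.522 × 28.3 = 14.773 mol/min
Reaction term: ξ·ΔH°_rxn = 14.773 × -82.5 = -1218.7 kJ/min
Sensible, feed 90.5→25 °C: -398.16 kJ/min
Outlet flows (mol/min): A 13.527, B 13.527, C 14.773
Sensible, products 25→71.9 °C: 299.09 kJ/min
Q = ΔH = -1317.8 kJ/min = -21.964 kW
Heat removed = 79069 kJ/h

Q_out = 79100 kJ/h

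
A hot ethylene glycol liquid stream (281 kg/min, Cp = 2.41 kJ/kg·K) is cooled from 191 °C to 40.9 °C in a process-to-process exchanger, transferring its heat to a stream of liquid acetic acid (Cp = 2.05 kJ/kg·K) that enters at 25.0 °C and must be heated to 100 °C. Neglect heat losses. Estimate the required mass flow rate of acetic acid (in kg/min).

ṁ_c = 661 kg/min

Heat released by hot stream: Q = 281 × 2.41 × (191 − 40.9) = 101650 kJ/min
Energy balance on cold side (adiabatic exchanger): Q = ṁ_c·Cp_c·(T_c,out − T_c,in)
ṁ_c = 101650 / [2.05 × (100 − 25.0)] = 661.13 kg/min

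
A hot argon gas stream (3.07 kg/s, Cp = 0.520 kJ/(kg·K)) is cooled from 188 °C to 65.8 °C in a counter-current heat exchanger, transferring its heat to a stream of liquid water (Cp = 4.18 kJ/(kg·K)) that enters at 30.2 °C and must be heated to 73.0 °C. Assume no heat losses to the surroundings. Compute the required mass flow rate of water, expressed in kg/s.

Heat released by hot stream: Q = 3.07 × 0.520 × (188 − 65.8) = 195.08 kJ/s
Energy balance on cold side (adiabatic exchanger): Q = ṁ_c·Cp_c·(T_c,out − T_c,in)
ṁ_c = 195.08 / [4.18 × (73.0 − 30.2)] = 1.0904 kg/s

ṁ_c = 1.09 kg/s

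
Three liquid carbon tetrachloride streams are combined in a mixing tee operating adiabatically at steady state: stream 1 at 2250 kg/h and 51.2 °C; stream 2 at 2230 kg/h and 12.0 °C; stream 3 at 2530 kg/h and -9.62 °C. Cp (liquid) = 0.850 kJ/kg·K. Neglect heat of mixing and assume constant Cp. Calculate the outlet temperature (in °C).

No heat crosses the boundary, so H_out = H_in.
T_out = Σ ṁᵢCp,ᵢTᵢ / Σ ṁᵢCp,ᵢ
      = 99978 / 5958.5 = 16.779 °C

T_out = 16.8 °C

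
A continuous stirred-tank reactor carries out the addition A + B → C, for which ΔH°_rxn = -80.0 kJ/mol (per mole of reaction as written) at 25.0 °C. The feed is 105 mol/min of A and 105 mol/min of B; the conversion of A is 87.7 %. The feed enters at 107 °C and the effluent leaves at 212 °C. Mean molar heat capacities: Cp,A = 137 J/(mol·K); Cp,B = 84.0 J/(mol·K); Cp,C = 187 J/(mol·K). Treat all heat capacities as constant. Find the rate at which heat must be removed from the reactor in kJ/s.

Extent of reaction ξ = 0.877 × 105 = 92.085 mol/min
Reaction term: ξ·ΔH°_rxn = 92.085 × -80.0 = -7366.8 kJ/min
Sensible, feed 107→25 °C: -1902.8 kJ/min
Outlet flows (mol/min): A 12.915, B 12.915, C 92.085
Sensible, products 25→212 °C: 3753.9 kJ/min
Q = ΔH = -5515.8 kJ/min = -91.929 kW
Heat removed = 91.929 kJ/s

Q_out = 91.9 kJ/s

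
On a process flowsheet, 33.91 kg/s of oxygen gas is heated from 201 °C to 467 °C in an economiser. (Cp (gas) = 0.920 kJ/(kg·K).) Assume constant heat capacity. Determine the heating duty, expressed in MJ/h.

Q = 29900 MJ/h

Q = ṁ·Cp·ΔT = 33.91 × 0.920 × (467 − 201) = 8298.5 kJ/s
Heating duty = 29874 MJ/h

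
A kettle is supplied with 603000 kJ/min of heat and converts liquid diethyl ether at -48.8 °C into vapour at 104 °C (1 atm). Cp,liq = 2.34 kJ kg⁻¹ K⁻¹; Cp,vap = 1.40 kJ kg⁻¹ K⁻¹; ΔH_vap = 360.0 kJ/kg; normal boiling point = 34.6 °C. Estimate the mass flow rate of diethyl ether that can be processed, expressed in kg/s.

Δh = 2.34×(34.6−-48.8) + 360.0 + 1.40×(104−34.6) = 652.32 kJ/kg
Q = 603000 kJ/min = 10050 kJ/s = 10050 kJ/s
ṁ = Q/Δh = 10050 / 652.32 = 15.407 kg/s

ṁ = 15.4 kg/s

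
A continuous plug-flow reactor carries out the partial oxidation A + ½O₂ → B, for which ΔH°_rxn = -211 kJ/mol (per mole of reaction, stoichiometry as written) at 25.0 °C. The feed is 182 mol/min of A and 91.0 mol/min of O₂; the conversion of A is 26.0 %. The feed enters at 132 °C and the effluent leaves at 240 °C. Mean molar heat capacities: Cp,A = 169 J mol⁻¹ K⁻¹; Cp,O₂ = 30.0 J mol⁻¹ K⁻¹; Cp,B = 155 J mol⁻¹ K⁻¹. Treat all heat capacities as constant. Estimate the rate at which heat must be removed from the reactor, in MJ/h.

Q_out = 400 MJ/h

Extent of reaction ξ = 0.260 × 182 = 47.32 mol/min
Reaction term: ξ·ΔH°_rxn = 47.32 × -211 = -9984.5 kJ/min
Sensible, feed 132→25 °C: -3583.2 kJ/min
Outlet flows (mol/min): A 134.68, O₂ 67.34, B 47.32
Sensible, products 25→240 °C: 6904.9 kJ/min
Q = ΔH = -6662.9 kJ/min = -111.05 kW
Heat removed = 399.77 MJ/h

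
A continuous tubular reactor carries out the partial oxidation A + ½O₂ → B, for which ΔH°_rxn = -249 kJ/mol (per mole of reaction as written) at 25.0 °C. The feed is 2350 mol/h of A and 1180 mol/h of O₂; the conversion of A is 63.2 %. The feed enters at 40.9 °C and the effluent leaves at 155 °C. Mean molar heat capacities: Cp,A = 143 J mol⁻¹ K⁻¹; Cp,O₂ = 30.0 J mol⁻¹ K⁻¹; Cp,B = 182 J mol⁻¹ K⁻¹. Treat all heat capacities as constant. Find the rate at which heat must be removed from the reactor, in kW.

Extent of reaction ξ = 0.632 × 2350 = 1485.2 mol/h
Reaction term: ξ·ΔH°_rxn = 1485.2 × -249 = -369810 kJ/h
Sensible, feed 40.9→25 °C: -5906.1 kJ/h
Outlet flows (mol/h): A 864.8, O₂ 437.4, B 1485.2
Sensible, products 25→155 °C: 52922 kJ/h
Q = ΔH = -322800 kJ/h = -89.666 kW
Heat removed = 89.666 kW

Q_out = 89.7 kW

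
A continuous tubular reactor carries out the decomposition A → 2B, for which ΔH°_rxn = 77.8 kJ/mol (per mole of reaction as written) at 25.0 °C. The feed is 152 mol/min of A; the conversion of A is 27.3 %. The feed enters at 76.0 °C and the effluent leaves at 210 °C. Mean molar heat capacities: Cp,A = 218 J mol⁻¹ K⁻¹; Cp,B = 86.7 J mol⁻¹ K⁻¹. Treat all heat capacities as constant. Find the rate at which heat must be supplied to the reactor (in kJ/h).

Q_in = 440000 kJ/h

Extent of reaction ξ = 0.273 × 152 = 41.496 mol/min
Reaction term: ξ·ΔH°_rxn = 41.496 × 77.8 = 3228.4 kJ/min
Sensible, feed 76.0→25 °C: -1689.9 kJ/min
Outlet flows (mol/min): A 110.5, B 82.992
Sensible, products 25→210 °C: 5787.8 kJ/min
Q = ΔH = 7326.2 kJ/min = 122.1 kW
Heat supplied = 439570 kJ/h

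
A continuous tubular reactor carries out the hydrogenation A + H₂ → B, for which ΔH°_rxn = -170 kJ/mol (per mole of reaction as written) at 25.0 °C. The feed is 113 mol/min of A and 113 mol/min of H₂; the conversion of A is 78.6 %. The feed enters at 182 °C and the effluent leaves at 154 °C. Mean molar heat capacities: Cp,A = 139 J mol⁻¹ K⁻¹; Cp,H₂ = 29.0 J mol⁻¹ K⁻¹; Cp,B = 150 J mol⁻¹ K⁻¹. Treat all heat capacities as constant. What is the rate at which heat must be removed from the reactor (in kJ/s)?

Extent of reaction ξ = 0.786 × 113 = 88.818 mol/min
Reaction term: ξ·ΔH°_rxn = 88.818 × -170 = -15099 kJ/min
Sensible, feed 182→25 °C: -2980.5 kJ/min
Outlet flows (mol/min): A 24.182, H₂ 24.182, B 88.818
Sensible, products 25→154 °C: 2242.7 kJ/min
Q = ΔH = -15837 kJ/min = -263.95 kW
Heat removed = 263.95 kJ/s

Q_out = 264 kJ/s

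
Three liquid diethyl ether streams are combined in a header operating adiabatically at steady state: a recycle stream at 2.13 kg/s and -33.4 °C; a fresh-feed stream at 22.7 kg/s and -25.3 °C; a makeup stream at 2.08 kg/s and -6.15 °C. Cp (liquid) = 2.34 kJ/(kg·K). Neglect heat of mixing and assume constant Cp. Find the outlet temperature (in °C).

No heat crosses the boundary, so H_out = H_in.
T_out = Σ ṁᵢCp,ᵢTᵢ / Σ ṁᵢCp,ᵢ
      = -1540.3 / 62.969 = -24.461 °C

T_out = -24.5 °C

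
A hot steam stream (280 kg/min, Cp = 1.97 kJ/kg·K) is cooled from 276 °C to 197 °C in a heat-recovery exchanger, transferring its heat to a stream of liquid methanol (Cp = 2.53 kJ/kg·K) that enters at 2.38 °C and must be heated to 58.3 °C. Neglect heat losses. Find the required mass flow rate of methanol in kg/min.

Heat released by hot stream: Q = 280 × 1.97 × (276 − 197) = 43576 kJ/min
Energy balance on cold side (adiabatic exchanger): Q = ṁ_c·Cp_c·(T_c,out − T_c,in)
ṁ_c = 43576 / [2.53 × (58.3 − 2.38)] = 308.01 kg/min

ṁ_c = 308 kg/min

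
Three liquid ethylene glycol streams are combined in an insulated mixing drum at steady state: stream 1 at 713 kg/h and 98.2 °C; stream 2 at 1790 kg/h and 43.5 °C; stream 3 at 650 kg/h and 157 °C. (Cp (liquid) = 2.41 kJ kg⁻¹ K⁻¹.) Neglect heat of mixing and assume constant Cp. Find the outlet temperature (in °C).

T_out = 79.3 °C

Energy balance with Q = 0: Σ ṁᵢCp,ᵢ(T_out − Tᵢ) = 0
T_out = Σ ṁᵢCp,ᵢTᵢ / Σ ṁᵢCp,ᵢ
      = 602340 / 7598.7 = 79.268 °C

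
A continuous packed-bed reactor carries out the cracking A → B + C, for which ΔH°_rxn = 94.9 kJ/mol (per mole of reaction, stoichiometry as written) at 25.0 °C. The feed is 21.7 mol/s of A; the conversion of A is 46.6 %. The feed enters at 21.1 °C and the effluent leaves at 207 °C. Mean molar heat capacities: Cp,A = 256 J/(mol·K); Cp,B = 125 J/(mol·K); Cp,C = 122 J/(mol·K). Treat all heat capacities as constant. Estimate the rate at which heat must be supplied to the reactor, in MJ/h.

Q_in = 7110 MJ/h

Extent of reaction ξ = 0.466 × 21.7 = 10.112 mol/s
Reaction term: ξ·ΔH°_rxn = 10.112 × 94.9 = 959.65 kJ/s
Sensible, feed 21.1→25 °C: 21.665 kJ/s
Outlet flows (mol/s): A 11.588, B 10.112, C 10.112
Sensible, products 25→207 °C: 994.48 kJ/s
Q = ΔH = 1975.8 kJ/s = 1975.8 kW
Heat supplied = 7112.9 MJ/h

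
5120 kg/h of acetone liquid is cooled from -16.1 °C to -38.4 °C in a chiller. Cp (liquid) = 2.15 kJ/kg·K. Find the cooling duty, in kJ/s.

Q = ṁ·Cp·ΔT = 5120 × 2.15 × (-38.4 − -16.1) = -245480 kJ/h
Converting: 245480 / 3600 s = 68.188 kW

Q_c = 68.2 kJ/s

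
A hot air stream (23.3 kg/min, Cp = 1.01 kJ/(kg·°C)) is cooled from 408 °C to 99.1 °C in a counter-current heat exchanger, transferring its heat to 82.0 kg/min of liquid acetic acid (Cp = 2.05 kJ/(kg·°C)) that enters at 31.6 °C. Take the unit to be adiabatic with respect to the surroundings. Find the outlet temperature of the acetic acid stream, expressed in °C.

T_c,out = 74.8 °C

Heat released by hot stream: Q = 23.3 × 1.01 × (408 − 99.1) = 7269.3 kJ/min
Energy balance on cold side (adiabatic exchanger): Q = ṁ_c·Cp_c·(T_c,out − T_c,in)
T_c,out = 31.6 + 7269.3/(82.0 × 2.05) = 74.844 °C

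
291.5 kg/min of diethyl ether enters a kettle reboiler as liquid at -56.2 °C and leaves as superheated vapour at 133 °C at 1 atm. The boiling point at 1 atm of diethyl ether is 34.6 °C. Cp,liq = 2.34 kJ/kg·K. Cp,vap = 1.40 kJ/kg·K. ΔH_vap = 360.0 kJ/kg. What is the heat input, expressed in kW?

liquid -56.2→34.6 °C: 212.47 kJ/kg
vaporisation at 34.6 °C: 360 kJ/kg
vapour 34.6→133 °C: 137.76 kJ/kg
Δh = 212.47 + 360 + 137.76 = 710.23 kJ/kg
Q = ṁ·Δh = 291.5 kg/min × 710.23 kJ/kg = 207030 kJ/min
|Q| = 3450.5 kW

Q = 3450 kW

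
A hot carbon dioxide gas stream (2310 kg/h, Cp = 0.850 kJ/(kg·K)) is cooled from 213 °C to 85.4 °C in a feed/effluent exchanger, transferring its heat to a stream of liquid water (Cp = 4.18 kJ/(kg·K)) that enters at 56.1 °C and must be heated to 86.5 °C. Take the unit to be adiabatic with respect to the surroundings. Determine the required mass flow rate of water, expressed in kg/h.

ṁ_c = 1970 kg/h

Heat released by hot stream: Q = 2310 × 0.850 × (213 − 85.4) = 250540 kJ/h
Energy balance on cold side (adiabatic exchanger): Q = ṁ_c·Cp_c·(T_c,out − T_c,in)
ṁ_c = 250540 / [4.18 × (86.5 − 56.1)] = 1971.7 kg/h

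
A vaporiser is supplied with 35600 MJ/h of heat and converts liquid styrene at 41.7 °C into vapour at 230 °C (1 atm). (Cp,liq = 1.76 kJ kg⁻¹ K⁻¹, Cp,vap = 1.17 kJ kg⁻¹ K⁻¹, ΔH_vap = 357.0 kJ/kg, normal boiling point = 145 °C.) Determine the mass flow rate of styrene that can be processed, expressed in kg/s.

Δh = 1.76×(145−41.7) + 357.0 + 1.17×(230−145) = 638.26 kJ/kg
Q = 35600 MJ/h = 9888.9 kJ/s = 9888.9 kJ/s
ṁ = Q/Δh = 9888.9 / 638.26 = 15.494 kg/s

ṁ = 15.5 kg/s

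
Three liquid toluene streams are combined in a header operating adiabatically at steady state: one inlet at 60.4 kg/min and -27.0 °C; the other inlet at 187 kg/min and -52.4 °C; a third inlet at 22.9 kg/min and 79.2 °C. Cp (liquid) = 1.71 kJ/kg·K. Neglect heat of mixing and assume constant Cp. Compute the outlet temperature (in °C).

Adiabatic, steady state ⇒ Σ ṁᵢCp,ᵢ(T_out − Tᵢ) = 0
Σ ṁᵢCp,ᵢTᵢ = 60.4×1.71×-27.0 + 187×1.71×-52.4 + 22.9×1.71×79.2 = -16443
Σ ṁᵢCp,ᵢ = 60.4×1.71 + 187×1.71 + 22.9×1.71 = 462.21
T_out = -16443 / 462.21 = -35.575 °C

T_out = -35.6 °C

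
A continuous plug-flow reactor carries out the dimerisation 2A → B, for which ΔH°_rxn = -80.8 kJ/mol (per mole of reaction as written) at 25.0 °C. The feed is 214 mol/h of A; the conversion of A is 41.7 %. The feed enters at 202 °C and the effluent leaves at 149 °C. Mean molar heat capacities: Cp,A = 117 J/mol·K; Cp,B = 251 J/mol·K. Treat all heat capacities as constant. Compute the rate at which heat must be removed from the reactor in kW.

Extent of reaction ξ = 0.417 × 214 / 2 = 44.619 mol/h
Reaction term: ξ·ΔH°_rxn = 44.619 × -80.8 = -3605.2 kJ/h
Sensible, feed 202→25 °C: -4431.7 kJ/h
Outlet flows (mol/h): A 124.76, B 44.619
Sensible, products 25→149 °C: 3198.8 kJ/h
Q = ΔH = -4838.2 kJ/h = -1.3439 kW
Heat removed = 1.3439 kW

Q_out = 1.34 kW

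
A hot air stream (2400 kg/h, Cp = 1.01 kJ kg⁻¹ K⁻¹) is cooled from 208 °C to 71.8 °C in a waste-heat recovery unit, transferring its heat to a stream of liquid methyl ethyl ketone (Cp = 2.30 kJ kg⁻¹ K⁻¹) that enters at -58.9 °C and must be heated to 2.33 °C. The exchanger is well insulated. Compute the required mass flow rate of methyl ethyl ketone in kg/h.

ṁ_c = 2340 kg/h

Heat released by hot stream: Q = 2400 × 1.01 × (208 − 71.8) = 330150 kJ/h
Energy balance on cold side (adiabatic exchanger): Q = ṁ_c·Cp_c·(T_c,out − T_c,in)
ṁ_c = 330150 / [2.30 × (2.33 − -58.9)] = 2344.3 kg/h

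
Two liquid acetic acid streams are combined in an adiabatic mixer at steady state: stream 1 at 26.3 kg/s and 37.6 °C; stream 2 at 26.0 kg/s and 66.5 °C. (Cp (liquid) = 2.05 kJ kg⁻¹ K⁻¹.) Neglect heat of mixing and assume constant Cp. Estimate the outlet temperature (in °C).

Energy balance with Q = 0: Σ ṁᵢCp,ᵢ(T_out − Tᵢ) = 0
Σ ṁᵢCp,ᵢTᵢ = 26.3×2.05×37.6 + 26.0×2.05×66.5 = 5571.7
Σ ṁᵢCp,ᵢ = 26.3×2.05 + 26.0×2.05 = 107.22
T_out = 5571.7 / 107.22 = 51.967 °C

T_out = 52.0 °C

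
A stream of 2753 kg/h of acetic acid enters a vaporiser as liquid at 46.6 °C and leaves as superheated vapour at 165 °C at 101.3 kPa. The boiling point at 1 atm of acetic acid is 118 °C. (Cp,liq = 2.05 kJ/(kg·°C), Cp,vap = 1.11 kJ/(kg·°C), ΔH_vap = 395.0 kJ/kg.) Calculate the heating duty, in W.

Q = 454000 W

liquid 46.6→118 °C: 146.37 kJ/kg
vaporisation at 118 °C: 395 kJ/kg
vapour 118→165 °C: 52.17 kJ/kg
Δh = 146.37 + 395 + 52.17 = 593.54 kJ/kg
Q = ṁ·Δh = 2753 kg/h × 593.54 kJ/kg = 1.634e+06 kJ/h
|Q| = 453.89 kW = 453890 W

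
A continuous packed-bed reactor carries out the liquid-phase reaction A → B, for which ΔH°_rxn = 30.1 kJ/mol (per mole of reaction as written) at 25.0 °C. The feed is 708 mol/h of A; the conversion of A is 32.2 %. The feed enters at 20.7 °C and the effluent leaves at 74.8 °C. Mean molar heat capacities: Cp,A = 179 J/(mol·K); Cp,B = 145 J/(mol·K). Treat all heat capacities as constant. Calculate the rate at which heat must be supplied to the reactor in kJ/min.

Q_in = 222 kJ/min

Extent of reaction ξ = 0.322 × 708 = 227.98 mol/h
Reaction term: ξ·ΔH°_rxn = 227.98 × 30.1 = 6862.1 kJ/h
Sensible, feed 20.7→25 °C: 544.95 kJ/h
Outlet flows (mol/h): A 480.02, B 227.98
Sensible, products 25→74.8 °C: 5925.2 kJ/h
Q = ΔH = 13332 kJ/h = 3.7034 kW
Heat supplied = 222.2 kJ/min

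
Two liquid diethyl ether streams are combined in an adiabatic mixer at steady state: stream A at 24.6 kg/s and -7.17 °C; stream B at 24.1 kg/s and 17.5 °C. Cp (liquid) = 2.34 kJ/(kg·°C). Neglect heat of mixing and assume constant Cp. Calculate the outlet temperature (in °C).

Adiabatic, steady state ⇒ Σ ṁᵢCp,ᵢ(T_out − Tᵢ) = 0
T_out = Σ ṁᵢCp,ᵢTᵢ / Σ ṁᵢCp,ᵢ
      = 574.16 / 113.96 = 5.0384 °C

T_out = 5.04 °C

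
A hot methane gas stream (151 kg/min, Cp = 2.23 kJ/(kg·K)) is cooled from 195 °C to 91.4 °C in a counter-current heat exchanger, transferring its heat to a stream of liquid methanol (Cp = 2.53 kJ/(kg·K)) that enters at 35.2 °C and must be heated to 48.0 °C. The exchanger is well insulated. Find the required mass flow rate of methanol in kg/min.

ṁ_c = 1080 kg/min

Heat released by hot stream: Q = 151 × 2.23 × (195 − 91.4) = 34885 kJ/min
Energy balance on cold side (adiabatic exchanger): Q = ṁ_c·Cp_c·(T_c,out − T_c,in)
ṁ_c = 34885 / [2.53 × (48.0 − 35.2)] = 1077.2 kg/min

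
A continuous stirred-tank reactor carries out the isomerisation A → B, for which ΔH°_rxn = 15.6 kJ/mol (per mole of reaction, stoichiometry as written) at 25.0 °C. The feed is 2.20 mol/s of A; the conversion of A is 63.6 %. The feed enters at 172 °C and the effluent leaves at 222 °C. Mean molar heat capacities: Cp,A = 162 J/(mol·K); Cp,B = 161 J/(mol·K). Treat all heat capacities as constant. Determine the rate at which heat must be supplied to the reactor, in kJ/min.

Extent of reaction ξ = 0.636 × 2.20 = 1.3992 mol/s
Reaction term: ξ·ΔH°_rxn = 1.3992 × 15.6 = 21.828 kJ/s
Sensible, feed 172→25 °C: -52.391 kJ/s
Outlet flows (mol/s): A 0.8008, B 1.3992
Sensible, products 25→222 °C: 69.935 kJ/s
Q = ΔH = 39.372 kJ/s = 39.372 kW
Heat supplied = 2362.3 kJ/min

Q_in = 2360 kJ/min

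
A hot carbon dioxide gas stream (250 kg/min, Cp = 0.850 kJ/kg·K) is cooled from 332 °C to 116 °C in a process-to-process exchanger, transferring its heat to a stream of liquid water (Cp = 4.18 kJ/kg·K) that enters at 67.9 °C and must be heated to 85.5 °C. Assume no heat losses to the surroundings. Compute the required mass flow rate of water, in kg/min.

ṁ_c = 624 kg/min

Heat released by hot stream: Q = 250 × 0.850 × (332 − 116) = 45900 kJ/min
Energy balance on cold side (adiabatic exchanger): Q = ṁ_c·Cp_c·(T_c,out − T_c,in)
ṁ_c = 45900 / [4.18 × (85.5 − 67.9)] = 623.91 kg/min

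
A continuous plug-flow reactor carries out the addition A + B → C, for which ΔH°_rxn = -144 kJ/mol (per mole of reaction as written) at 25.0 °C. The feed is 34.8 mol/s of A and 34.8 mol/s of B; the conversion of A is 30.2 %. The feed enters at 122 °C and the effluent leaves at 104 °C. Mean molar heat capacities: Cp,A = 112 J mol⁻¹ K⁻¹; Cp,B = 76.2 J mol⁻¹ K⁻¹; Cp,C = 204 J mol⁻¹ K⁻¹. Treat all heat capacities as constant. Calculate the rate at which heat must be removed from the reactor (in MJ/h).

Extent of reaction ξ = 0.302 × 34.8 = 10.51 mol/s
Reaction term: ξ·ΔH°_rxn = 10.51 × -144 = -1513.4 kJ/s
Sensible, feed 122→25 °C: -635.29 kJ/s
Outlet flows (mol/s): A 24.29, B 24.29, C 10.51
Sensible, products 25→104 °C: 530.52 kJ/s
Q = ΔH = -1618.2 kJ/s = -1618.2 kW
Heat removed = 5825.4 MJ/h

Q_out = 5830 MJ/h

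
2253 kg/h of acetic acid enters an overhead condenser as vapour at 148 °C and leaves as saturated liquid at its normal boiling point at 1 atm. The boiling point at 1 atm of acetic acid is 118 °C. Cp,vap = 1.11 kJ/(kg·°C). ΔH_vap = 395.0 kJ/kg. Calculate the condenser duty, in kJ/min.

Q_c = 16100 kJ/min

vapour 148→118 °C: -33.3 kJ/kg
condensation at 118 °C: -395 kJ/kg
Δh = -33.3 + -395 = -428.3 kJ/kg
Q = ṁ·Δh = 2253 kg/h × -428.3 kJ/kg = -964960 kJ/h
|Q| = 268.04 kW = 16083 kJ/min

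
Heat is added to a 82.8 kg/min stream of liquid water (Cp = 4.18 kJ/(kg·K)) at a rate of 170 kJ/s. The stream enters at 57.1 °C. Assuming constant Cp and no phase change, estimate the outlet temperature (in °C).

Q = 170 kJ/s = 10200 kJ/min
ΔT = Q/(ṁ·Cp) = 10200/(82.8×4.18) = 29.471 K
T_out = 57.1 + 29.471 = 86.571 °C

T_out = 86.6 °C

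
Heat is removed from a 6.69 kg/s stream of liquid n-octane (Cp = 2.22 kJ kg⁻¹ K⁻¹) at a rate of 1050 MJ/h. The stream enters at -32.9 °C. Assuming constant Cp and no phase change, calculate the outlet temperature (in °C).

Q = 1050 MJ/h = 291.67 kJ/s
ΔT = Q/(ṁ·Cp) = 291.67/(6.69×2.22) = 19.638 K
T_out = -32.9 − 19.638 = -52.538 °C

T_out = -52.5 °C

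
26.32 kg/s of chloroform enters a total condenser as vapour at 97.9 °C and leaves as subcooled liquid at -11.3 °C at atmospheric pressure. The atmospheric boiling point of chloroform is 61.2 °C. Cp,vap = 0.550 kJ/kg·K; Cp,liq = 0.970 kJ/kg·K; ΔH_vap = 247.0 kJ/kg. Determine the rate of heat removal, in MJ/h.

Q_c = 32000 MJ/h

vapour 97.9→61.2 °C: -20.185 kJ/kg
condensation at 61.2 °C: -247 kJ/kg
liquid 61.2→-11.3 °C: -70.325 kJ/kg
Δh = -20.185 + -247 + -70.325 = -337.51 kJ/kg
Q = ṁ·Δh = 26.32 kg/s × -337.51 kJ/kg = -8883.3 kJ/s
|Q| = 8883.3 kW = 31980 MJ/h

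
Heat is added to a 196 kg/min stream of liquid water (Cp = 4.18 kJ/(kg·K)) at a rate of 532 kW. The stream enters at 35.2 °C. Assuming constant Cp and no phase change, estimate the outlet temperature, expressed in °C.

T_out = 74.2 °C

Q = 532 kW = 31920 kJ/min
ΔT = Q/(ṁ·Cp) = 31920/(196×4.18) = 38.961 K
T_out = 35.2 + 38.961 = 74.161 °C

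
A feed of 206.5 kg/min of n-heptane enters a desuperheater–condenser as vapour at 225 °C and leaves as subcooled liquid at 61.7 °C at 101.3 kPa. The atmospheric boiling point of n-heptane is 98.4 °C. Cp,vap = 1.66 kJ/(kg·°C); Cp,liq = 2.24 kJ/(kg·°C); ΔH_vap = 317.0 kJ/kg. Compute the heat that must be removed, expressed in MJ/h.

Q_c = 7550 MJ/h

vapour 225→98.4 °C: -210.16 kJ/kg
condensation at 98.4 °C: -317 kJ/kg
liquid 98.4→61.7 °C: -82.208 kJ/kg
Δh = -210.16 + -317 + -82.208 = -609.36 kJ/kg
Q = ṁ·Δh = 206.5 kg/min × -609.36 kJ/kg = -125830 kJ/min
|Q| = 2097.2 kW = 7550 MJ/h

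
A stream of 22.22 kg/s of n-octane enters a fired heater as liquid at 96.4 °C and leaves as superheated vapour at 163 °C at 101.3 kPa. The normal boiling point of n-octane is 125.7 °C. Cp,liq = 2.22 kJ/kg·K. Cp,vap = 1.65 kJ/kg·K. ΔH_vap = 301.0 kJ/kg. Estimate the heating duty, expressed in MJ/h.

Q = 34200 MJ/h

liquid 96.4→125.7 °C: 65.046 kJ/kg
vaporisation at 125.7 °C: 301 kJ/kg
vapour 125.7→163 °C: 61.545 kJ/kg
Δh = 65.046 + 301 + 61.545 = 427.59 kJ/kg
Q = ṁ·Δh = 22.22 kg/s × 427.59 kJ/kg = 9501.1 kJ/s
|Q| = 9501.1 kW = 34204 MJ/h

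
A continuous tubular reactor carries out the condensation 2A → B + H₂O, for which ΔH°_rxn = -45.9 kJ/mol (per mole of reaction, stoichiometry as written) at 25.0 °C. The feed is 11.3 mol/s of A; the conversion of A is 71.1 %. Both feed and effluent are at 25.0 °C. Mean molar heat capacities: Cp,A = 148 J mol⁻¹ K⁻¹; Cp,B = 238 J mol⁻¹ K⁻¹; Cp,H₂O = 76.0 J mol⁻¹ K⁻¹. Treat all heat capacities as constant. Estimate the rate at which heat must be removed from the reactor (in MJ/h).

Extent of reaction ξ = 0.711 × 11.3 / 2 = 4.0171 mol/s
Reaction term: ξ·ΔH°_rxn = 4.0171 × -45.9 = -184.39 kJ/s
Q = ΔH = -184.39 kJ/s = -184.39 kW
Heat removed = 663.79 MJ/h

Q_out = 664 MJ/h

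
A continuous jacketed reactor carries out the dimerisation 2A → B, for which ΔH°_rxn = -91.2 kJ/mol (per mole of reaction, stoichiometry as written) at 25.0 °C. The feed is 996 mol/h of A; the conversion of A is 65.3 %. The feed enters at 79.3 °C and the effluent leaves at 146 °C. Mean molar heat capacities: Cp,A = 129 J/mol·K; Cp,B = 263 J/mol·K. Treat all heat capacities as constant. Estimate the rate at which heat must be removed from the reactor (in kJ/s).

Q_out = 5.80 kJ/s

Extent of reaction ξ = 0.653 × 996 / 2 = 325.19 mol/h
Reaction term: ξ·ΔH°_rxn = 325.19 × -91.2 = -29658 kJ/h
Sensible, feed 79.3→25 °C: -6976.7 kJ/h
Outlet flows (mol/h): A 345.61, B 325.19
Sensible, products 25→146 °C: 15743 kJ/h
Q = ΔH = -20891 kJ/h = -5.8031 kW
Heat removed = 5.8031 kJ/s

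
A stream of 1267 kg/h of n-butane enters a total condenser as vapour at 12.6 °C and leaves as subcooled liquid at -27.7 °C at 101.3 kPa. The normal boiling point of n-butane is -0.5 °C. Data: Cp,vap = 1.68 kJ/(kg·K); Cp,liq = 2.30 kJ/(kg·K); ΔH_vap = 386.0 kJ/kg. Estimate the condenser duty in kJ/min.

Q_c = 9940 kJ/min

vapour 12.6→-0.5 °C: -22.008 kJ/kg
condensation at -0.5 °C: -386 kJ/kg
liquid -0.5→-27.7 °C: -62.56 kJ/kg
Δh = -22.008 + -386 + -62.56 = -470.57 kJ/kg
Q = ṁ·Δh = 1267 kg/h × -470.57 kJ/kg = -596210 kJ/h
|Q| = 165.61 kW = 9936.8 kJ/min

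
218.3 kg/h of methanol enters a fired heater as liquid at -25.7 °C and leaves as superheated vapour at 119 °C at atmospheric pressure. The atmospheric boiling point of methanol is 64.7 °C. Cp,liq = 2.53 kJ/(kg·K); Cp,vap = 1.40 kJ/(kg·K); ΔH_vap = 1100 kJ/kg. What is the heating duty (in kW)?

liquid -25.7→64.7 °C: 228.71 kJ/kg
vaporisation at 64.7 °C: 1100 kJ/kg
vapour 64.7→119 °C: 76.02 kJ/kg
Δh = 228.71 + 1100 + 76.02 = 1404.7 kJ/kg
Q = ṁ·Δh = 218.3 kg/h × 1404.7 kJ/kg = 306650 kJ/h
|Q| = 85.181 kW

Q = 85.2 kW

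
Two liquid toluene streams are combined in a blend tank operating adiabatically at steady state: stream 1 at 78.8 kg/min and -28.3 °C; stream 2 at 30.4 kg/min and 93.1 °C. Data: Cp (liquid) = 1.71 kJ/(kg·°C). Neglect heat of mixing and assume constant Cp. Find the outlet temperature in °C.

T_out = 5.50 °C

Energy balance with Q = 0: Σ ṁᵢCp,ᵢ(T_out − Tᵢ) = 0
T_out = Σ ṁᵢCp,ᵢTᵢ / Σ ṁᵢCp,ᵢ
      = 1026.3 / 186.73 = 5.4963 °C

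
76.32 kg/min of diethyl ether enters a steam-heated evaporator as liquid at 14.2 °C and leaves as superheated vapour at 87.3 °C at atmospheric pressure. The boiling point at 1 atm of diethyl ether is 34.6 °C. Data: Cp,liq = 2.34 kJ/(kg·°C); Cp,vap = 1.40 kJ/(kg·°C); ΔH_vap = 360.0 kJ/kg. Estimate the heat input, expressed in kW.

liquid 14.2→34.6 °C: 47.736 kJ/kg
vaporisation at 34.6 °C: 360 kJ/kg
vapour 34.6→87.3 °C: 73.78 kJ/kg
Δh = 47.736 + 360 + 73.78 = 481.52 kJ/kg
Q = ṁ·Δh = 76.32 kg/min × 481.52 kJ/kg = 36749 kJ/min
|Q| = 612.49 kW

Q = 612 kW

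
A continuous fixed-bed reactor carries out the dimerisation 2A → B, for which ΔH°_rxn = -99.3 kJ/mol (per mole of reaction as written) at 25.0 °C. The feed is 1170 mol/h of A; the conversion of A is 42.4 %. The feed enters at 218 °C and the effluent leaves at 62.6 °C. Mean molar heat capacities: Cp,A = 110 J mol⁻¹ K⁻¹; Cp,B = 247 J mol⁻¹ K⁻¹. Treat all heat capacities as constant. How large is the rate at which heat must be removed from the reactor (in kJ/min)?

Q_out = 740 kJ/min

Extent of reaction ξ = 0.424 × 1170 / 2 = 248.04 mol/h
Reaction term: ξ·ΔH°_rxn = 248.04 × -99.3 = -24630 kJ/h
Sensible, feed 218→25 °C: -24839 kJ/h
Outlet flows (mol/h): A 673.92, B 248.04
Sensible, products 25→62.6 °C: 5090.9 kJ/h
Q = ΔH = -44379 kJ/h = -12.327 kW
Heat removed = 739.64 kJ/min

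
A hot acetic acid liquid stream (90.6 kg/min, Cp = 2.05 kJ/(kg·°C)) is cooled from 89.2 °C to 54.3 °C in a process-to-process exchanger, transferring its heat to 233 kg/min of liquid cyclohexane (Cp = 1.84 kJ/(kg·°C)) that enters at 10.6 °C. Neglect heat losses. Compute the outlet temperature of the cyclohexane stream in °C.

Heat released by hot stream: Q = 90.6 × 2.05 × (89.2 − 54.3) = 6482 kJ/min
Energy balance on cold side (adiabatic exchanger): Q = ṁ_c·Cp_c·(T_c,out − T_c,in)
T_c,out = 10.6 + 6482/(233 × 1.84) = 25.719 °C

T_c,out = 25.7 °C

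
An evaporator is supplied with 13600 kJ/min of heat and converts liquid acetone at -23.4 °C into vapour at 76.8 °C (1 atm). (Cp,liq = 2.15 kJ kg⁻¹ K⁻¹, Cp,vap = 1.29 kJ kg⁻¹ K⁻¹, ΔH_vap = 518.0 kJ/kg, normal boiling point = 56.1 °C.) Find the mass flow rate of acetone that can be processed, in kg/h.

Δh = 2.15×(56.1−-23.4) + 518.0 + 1.29×(76.8−56.1) = 715.63 kJ/kg
Q = 13600 kJ/min = 226.67 kJ/s = 816000 kJ/h
ṁ = Q/Δh = 816000 / 715.63 = 1140.3 kg/h

ṁ = 1140 kg/h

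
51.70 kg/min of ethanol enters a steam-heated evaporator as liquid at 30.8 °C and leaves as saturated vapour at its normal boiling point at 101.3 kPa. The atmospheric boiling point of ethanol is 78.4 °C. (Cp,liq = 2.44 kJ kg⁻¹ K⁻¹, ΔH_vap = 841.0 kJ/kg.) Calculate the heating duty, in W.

liquid 30.8→78.4 °C: 116.14 kJ/kg
vaporisation at 78.4 °C: 841 kJ/kg
Δh = 116.14 + 841 = 957.14 kJ/kg
Q = ṁ·Δh = 51.70 kg/min × 957.14 kJ/kg = 49484 kJ/min
|Q| = 824.74 kW = 824740 W

Q = 825000 W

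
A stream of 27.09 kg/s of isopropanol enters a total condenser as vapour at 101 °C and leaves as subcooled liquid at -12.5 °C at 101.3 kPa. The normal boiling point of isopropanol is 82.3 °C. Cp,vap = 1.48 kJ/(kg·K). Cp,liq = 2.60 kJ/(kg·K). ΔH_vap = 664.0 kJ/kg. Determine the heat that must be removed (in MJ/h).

Q_c = 91500 MJ/h

vapour 101→82.3 °C: -27.676 kJ/kg
condensation at 82.3 °C: -664 kJ/kg
liquid 82.3→-12.5 °C: -246.48 kJ/kg
Δh = -27.676 + -664 + -246.48 = -938.16 kJ/kg
Q = ṁ·Δh = 27.09 kg/s × -938.16 kJ/kg = -25415 kJ/s
|Q| = 25415 kW = 91493 MJ/h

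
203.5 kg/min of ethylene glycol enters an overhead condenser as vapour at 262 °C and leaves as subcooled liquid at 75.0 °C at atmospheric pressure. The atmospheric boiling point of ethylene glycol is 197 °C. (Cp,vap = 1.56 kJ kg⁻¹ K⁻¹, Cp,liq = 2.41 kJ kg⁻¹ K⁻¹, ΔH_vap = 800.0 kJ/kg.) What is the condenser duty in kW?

vapour 262→197 °C: -101.4 kJ/kg
condensation at 197 °C: -800 kJ/kg
liquid 197→75.0 °C: -294.02 kJ/kg
Δh = -101.4 + -800 + -294.02 = -1195.4 kJ/kg
Q = ṁ·Δh = 203.5 kg/min × -1195.4 kJ/kg = -243270 kJ/min
|Q| = 4054.5 kW

Q_c = 4050 kW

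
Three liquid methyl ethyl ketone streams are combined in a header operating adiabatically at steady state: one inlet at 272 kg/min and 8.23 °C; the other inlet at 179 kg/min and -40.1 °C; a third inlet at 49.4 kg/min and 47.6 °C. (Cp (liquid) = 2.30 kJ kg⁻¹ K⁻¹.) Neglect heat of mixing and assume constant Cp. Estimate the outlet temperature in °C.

T_out = -5.17 °C

Energy balance with Q = 0: Σ ṁᵢCp,ᵢ(T_out − Tᵢ) = 0
Σ ṁᵢCp,ᵢTᵢ = 272×2.30×8.23 + 179×2.30×-40.1 + 49.4×2.30×47.6 = -5952.2
Σ ṁᵢCp,ᵢ = 272×2.30 + 179×2.30 + 49.4×2.30 = 1150.9
T_out = -5952.2 / 1150.9 = -5.1717 °C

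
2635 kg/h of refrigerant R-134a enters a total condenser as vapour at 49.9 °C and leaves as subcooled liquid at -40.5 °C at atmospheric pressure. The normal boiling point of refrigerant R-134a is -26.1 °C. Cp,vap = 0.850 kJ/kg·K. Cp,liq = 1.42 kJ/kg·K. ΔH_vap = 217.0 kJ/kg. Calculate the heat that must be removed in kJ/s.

vapour 49.9→-26.1 °C: -64.6 kJ/kg
condensation at -26.1 °C: -217 kJ/kg
liquid -26.1→-40.5 °C: -20.448 kJ/kg
Δh = -64.6 + -217 + -20.448 = -302.05 kJ/kg
Q = ṁ·Δh = 2635 kg/h × -302.05 kJ/kg = -795900 kJ/h
|Q| = 221.08 kW

Q_c = 221 kJ/s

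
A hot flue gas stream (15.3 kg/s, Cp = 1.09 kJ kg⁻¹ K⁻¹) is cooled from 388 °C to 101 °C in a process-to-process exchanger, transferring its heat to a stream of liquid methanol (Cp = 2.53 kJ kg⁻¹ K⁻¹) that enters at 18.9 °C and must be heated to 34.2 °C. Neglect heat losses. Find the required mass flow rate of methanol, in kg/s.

ṁ_c = 124 kg/s

Heat released by hot stream: Q = 15.3 × 1.09 × (388 − 101) = 4786.3 kJ/s
Energy balance on cold side (adiabatic exchanger): Q = ṁ_c·Cp_c·(T_c,out − T_c,in)
ṁ_c = 4786.3 / [2.53 × (34.2 − 18.9)] = 123.65 kg/s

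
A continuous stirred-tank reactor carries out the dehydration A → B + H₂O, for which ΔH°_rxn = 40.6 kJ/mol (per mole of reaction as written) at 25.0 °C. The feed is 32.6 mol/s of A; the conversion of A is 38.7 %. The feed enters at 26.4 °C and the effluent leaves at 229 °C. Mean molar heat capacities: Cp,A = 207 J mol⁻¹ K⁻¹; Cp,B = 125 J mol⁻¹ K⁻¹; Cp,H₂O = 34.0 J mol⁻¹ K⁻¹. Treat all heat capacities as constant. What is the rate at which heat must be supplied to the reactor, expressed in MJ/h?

Extent of reaction ξ = 0.387 × 32.6 = 12.616 mol/s
Reaction term: ξ·ΔH°_rxn = 12.616 × 40.6 = 512.22 kJ/s
Sensible, feed 26.4→25 °C: -9.4475 kJ/s
Outlet flows (mol/s): A 19.984, B 12.616, H₂O 12.616
Sensible, products 25→229 °C: 1253.1 kJ/s
Q = ΔH = 1755.9 kJ/s = 1755.9 kW
Heat supplied = 6321.1 MJ/h

Q_in = 6320 MJ/h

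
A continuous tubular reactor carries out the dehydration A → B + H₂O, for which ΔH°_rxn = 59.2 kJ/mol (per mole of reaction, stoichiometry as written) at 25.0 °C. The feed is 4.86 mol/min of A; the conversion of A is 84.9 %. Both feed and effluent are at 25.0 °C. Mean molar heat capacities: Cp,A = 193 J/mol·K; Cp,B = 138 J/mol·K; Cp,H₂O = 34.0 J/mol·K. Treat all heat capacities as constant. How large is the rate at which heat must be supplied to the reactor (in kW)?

Extent of reaction ξ = 0.849 × 4.86 = 4.1261 mol/min
Reaction term: ξ·ΔH°_rxn = 4.1261 × 59.2 = 244.27 kJ/min
Q = ΔH = 244.27 kJ/min = 4.0711 kW
Heat supplied = 4.0711 kW

Q_in = 4.07 kW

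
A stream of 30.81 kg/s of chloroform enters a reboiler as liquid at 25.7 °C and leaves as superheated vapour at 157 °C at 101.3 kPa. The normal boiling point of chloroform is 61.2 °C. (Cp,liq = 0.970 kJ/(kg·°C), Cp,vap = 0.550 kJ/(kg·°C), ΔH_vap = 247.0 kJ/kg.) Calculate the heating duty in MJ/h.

Q = 37100 MJ/h

liquid 25.7→61.2 °C: 34.435 kJ/kg
vaporisation at 61.2 °C: 247 kJ/kg
vapour 61.2→157 °C: 52.69 kJ/kg
Δh = 34.435 + 247 + 52.69 = 334.12 kJ/kg
Q = ṁ·Δh = 30.81 kg/s × 334.12 kJ/kg = 10294 kJ/s
|Q| = 10294 kW = 37060 MJ/h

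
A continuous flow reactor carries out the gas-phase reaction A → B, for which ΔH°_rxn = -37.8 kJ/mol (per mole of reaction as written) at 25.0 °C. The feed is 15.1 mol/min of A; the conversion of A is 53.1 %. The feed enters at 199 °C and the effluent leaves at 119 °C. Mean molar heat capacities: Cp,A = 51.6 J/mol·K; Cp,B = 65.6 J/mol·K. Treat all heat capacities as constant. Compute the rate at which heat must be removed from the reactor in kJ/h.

Q_out = 21300 kJ/h

Extent of reaction ξ = 0.531 × 15.1 = 8.0181 mol/min
Reaction term: ξ·ΔH°_rxn = 8.0181 × -37.8 = -303.08 kJ/min
Sensible, feed 199→25 °C: -135.57 kJ/min
Outlet flows (mol/min): A 7.0819, B 8.0181
Sensible, products 25→119 °C: 83.793 kJ/min
Q = ΔH = -354.87 kJ/min = -5.9144 kW
Heat removed = 21292 kJ/h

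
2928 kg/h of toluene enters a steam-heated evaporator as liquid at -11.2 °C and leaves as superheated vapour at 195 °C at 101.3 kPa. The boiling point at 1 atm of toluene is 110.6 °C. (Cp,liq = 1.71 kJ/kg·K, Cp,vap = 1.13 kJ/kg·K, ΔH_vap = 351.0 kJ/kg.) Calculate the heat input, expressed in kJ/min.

Q = 31900 kJ/min

liquid -11.2→110.6 °C: 208.28 kJ/kg
vaporisation at 110.6 °C: 351 kJ/kg
vapour 110.6→195 °C: 95.372 kJ/kg
Δh = 208.28 + 351 + 95.372 = 654.65 kJ/kg
Q = ṁ·Δh = 2928 kg/h × 654.65 kJ/kg = 1.9168e+06 kJ/h
|Q| = 532.45 kW = 31947 kJ/min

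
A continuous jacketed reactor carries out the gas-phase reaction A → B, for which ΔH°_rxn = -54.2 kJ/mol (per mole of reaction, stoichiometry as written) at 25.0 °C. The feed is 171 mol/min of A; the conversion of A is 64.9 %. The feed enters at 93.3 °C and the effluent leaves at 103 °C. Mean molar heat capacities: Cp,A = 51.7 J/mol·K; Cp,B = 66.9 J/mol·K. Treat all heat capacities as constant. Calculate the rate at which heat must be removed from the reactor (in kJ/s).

Extent of reaction ξ = 0.649 × 171 = 110.98 mol/min
Reaction term: ξ·ΔH°_rxn = 110.98 × -54.2 = -6015.1 kJ/min
Sensible, feed 93.3→25 °C: -603.82 kJ/min
Outlet flows (mol/min): A 60.021, B 110.98
Sensible, products 25→103 °C: 821.15 kJ/min
Q = ΔH = -5797.7 kJ/min = -96.629 kW
Heat removed = 96.629 kJ/s

Q_out = 96.6 kJ/s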